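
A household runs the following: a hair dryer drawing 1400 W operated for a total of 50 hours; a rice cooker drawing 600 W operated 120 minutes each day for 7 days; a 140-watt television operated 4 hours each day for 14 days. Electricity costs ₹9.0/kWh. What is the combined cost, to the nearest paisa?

hair dryer: 1.4 kW × 50 h = 70 kWh
rice cooker: Runtime = 120 min × 7 = 840 min = 14 h
rice cooker: 0.6 kW × 14 h = 8.4 kWh
television: Runtime = 4 h/day × 14 days = 56 h
television: 0.14 kW × 56 h = 7.84 kWh
Total energy = 86.24 kWh
Cost = 86.24 × ₹9.0 = ₹776.16

₹776.16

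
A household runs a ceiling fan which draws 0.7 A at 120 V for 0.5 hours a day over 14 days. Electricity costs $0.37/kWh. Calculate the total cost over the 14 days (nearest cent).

Power = 0.7 A × 120 V = 84 W = 0.084 kW
Runtime = 0.5 h/day × 14 days = 7 h
Energy = 0.084 kW × 7 h = 0.588 kWh
Cost = 0.588 kWh × $0.37/kWh = $0.22

$0.22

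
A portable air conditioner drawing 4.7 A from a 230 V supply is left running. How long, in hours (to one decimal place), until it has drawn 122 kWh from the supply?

112.9 h

Power = 4.7 A × 230 V = 1081 W = 1.081 kW
Hours = 122 kWh ÷ 1.081 kW = 112.9 h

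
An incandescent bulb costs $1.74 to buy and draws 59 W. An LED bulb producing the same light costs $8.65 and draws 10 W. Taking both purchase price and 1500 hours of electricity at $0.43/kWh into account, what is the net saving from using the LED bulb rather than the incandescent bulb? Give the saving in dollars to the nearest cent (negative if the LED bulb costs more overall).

incandescent bulb: $1.74 + (59/1000) kW × 1500 h × $0.43 = $1.74 + $38.055 = $39.795
LED bulb: $8.65 + (10/1000) kW × 1500 h × $0.43 = $8.65 + $6.45 = $15.1
Saving = $39.795 − $15.1 = $24.695 → $24.70

$24.70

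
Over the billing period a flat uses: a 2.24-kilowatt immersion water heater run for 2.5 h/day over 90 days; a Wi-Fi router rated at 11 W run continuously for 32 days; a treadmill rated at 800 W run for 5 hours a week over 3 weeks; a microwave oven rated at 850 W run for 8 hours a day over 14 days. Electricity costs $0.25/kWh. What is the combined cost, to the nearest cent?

immersion water heater: Runtime = 2.5 h/day × 90 days = 225 h
immersion water heater: 2.24 kW × 225 h = 504 kWh
Wi-Fi router: Runtime = 24 h × 32 = 768 h
Wi-Fi router: 0.011 kW × 768 h = 8.448 kWh
treadmill: Runtime = 5 h/week × 3 weeks = 15 h
treadmill: 0.8 kW × 15 h = 12 kWh
microwave oven: Runtime = 8 h/day × 14 days = 112 h
microwave oven: 0.85 kW × 112 h = 95.2 kWh
Total energy = 619.648 kWh
Cost = 619.648 × $0.25 = $154.91

$154.91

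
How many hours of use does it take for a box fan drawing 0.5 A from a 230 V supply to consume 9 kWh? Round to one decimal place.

78.3 h

Power = 0.5 A × 230 V = 115 W = 0.115 kW
Hours = 9 kWh ÷ 0.115 kW = 78.3 h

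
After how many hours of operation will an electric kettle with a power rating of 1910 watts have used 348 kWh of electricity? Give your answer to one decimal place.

182.2 h

Hours = 348 kWh ÷ 1.91 kW = 182.2 h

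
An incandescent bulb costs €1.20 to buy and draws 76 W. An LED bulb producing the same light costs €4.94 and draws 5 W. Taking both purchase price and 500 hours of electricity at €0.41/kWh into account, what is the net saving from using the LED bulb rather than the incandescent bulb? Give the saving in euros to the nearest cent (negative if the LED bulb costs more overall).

incandescent bulb: €1.20 + (76/1000) kW × 500 h × €0.41 = €1.20 + €15.58 = €16.78
LED bulb: €4.94 + (5/1000) kW × 500 h × €0.41 = €4.94 + €1.025 = €5.965
Saving = €16.78 − €5.965 = €10.815 → €10.82

€10.82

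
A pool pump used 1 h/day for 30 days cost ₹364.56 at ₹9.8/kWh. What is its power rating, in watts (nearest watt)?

1240 W

Energy = ₹364.56 ÷ ₹9.8/kWh = 37.2 kWh
Runtime = 1 h/day × 30 days = 30 h
Power = 37.2 kWh ÷ 30 h = 1.24 kW = 1240 W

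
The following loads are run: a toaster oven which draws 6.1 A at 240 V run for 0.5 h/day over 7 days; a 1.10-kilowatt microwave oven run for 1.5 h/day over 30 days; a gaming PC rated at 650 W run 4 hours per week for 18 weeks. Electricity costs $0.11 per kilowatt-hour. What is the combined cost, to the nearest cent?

$11.16

toaster oven: Power = 6.1 A × 240 V = 1464 W = 1.464 kW
toaster oven: Runtime = 0.5 h/day × 7 days = 3.5 h
toaster oven: 1.464 kW × 3.5 h = 5.124 kWh
microwave oven: Runtime = 1.5 h/day × 30 days = 45 h
microwave oven: 1.1 kW × 45 h = 49.5 kWh
gaming PC: Runtime = 4 h/week × 18 weeks = 72 h
gaming PC: 0.65 kW × 72 h = 46.8 kWh
Total energy = 101.424 kWh
Cost = 101.424 × $0.11 = $11.16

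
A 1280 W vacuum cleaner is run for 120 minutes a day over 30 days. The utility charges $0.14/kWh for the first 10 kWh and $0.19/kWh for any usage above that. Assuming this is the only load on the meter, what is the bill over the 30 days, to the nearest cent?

Runtime = 120 min × 30 = 3600 min = 60 h
Energy = 1.28 kW × 60 h = 76.8 kWh
Tier 1 (0–10 kWh): 10 × $0.14 = $1.4
Above 10 kWh: 66.8 × $0.19 = $12.692
Bill = $14.09

$14.09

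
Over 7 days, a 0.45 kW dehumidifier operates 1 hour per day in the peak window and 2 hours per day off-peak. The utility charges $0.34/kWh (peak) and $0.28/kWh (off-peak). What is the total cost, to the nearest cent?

$2.84

Peak energy = 0.45 kW × 1 h × 7 = 3.15 kWh
Off-peak energy = 0.45 kW × 2 h × 7 = 6.3 kWh
Cost = 3.15 × $0.34 + 6.3 × $0.28 = $1.071 + $1.764 = $2.84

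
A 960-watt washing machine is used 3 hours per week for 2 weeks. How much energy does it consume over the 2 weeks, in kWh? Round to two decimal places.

5.76 kWh

Runtime = 3 h/week × 2 weeks = 6 h
Energy = 0.96 kW × 6 h = 5.76 kWh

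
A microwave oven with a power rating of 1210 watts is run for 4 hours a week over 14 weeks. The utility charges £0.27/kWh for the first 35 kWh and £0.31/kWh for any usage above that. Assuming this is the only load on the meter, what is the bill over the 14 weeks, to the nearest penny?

£19.61

Runtime = 4 h/week × 14 weeks = 56 h
Energy = 1.21 kW × 56 h = 67.76 kWh
Tier 1 (0–35 kWh): 35 × £0.27 = £9.45
Above 35 kWh: 32.76 × £0.31 = £10.1556
Bill = £19.61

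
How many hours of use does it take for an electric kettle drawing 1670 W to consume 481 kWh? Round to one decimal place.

Hours = 481 kWh ÷ 1.67 kW = 288.0 h

288.0 h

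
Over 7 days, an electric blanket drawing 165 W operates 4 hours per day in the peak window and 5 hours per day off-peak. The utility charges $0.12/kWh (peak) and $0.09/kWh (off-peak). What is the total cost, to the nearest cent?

$1.07

Peak energy = 0.165 kW × 4 h × 7 = 4.62 kWh
Off-peak energy = 0.165 kW × 5 h × 7 = 5.775 kWh
Cost = 4.62 × $0.12 + 5.775 × $0.09 = $0.5544 + $0.51975 = $1.07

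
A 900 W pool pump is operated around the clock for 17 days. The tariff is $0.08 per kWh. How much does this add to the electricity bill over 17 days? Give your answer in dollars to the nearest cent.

$29.38

Runtime = 24 h × 17 = 408 h
Energy = 0.9 kW × 408 h = 367.2 kWh
Cost = 367.2 kWh × $0.08/kWh = $29.38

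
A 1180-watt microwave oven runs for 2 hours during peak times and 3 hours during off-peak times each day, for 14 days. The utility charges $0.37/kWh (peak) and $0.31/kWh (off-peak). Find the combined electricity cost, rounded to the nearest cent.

$27.59

Peak energy = 1.18 kW × 2 h × 14 = 33.04 kWh
Off-peak energy = 1.18 kW × 3 h × 14 = 49.56 kWh
Cost = 33.04 × $0.37 + 49.56 × $0.31 = $12.2248 + $15.3636 = $27.59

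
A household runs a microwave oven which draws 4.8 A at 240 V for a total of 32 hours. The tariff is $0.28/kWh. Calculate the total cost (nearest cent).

$10.32

Power = 4.8 A × 240 V = 1152 W = 1.152 kW
Energy = 1.152 kW × 32 h = 36.864 kWh
Cost = 36.864 kWh × $0.28/kWh = $10.32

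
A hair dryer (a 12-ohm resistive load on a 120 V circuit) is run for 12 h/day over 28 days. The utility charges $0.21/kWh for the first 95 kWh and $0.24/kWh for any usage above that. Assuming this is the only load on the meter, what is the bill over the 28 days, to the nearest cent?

$93.92

Power = V²/R = 120²/12 = 1200 W = 1.2 kW
Runtime = 12 h/day × 28 days = 336 h
Energy = 1.2 kW × 336 h = 403.2 kWh
Tier 1 (0–95 kWh): 95 × $0.21 = $19.95
Above 95 kWh: 308.2 × $0.24 = $73.968
Bill = $93.92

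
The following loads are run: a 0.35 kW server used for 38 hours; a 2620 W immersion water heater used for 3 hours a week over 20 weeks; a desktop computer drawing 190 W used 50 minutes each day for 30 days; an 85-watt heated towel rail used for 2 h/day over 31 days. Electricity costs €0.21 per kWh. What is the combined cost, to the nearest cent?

server: 0.35 kW × 38 h = 13.3 kWh
immersion water heater: Runtime = 3 h/week × 20 weeks = 60 h
immersion water heater: 2.62 kW × 60 h = 157.2 kWh
desktop computer: Runtime = 50 min × 30 = 1500 min = 25 h
desktop computer: 0.19 kW × 25 h = 4.75 kWh
heated towel rail: Runtime = 2 h/day × 31 days = 62 h
heated towel rail: 0.085 kW × 62 h = 5.27 kWh
Total energy = 180.52 kWh
Cost = 180.52 × €0.21 = €37.91

€37.91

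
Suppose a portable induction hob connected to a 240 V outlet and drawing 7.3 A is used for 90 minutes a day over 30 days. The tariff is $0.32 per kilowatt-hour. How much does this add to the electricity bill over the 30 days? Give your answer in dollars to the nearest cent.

Power = 7.3 A × 240 V = 1752 W = 1.752 kW
Runtime = 90 min × 30 = 2700 min = 45 h
Energy = 1.752 kW × 45 h = 78.84 kWh
Cost = 78.84 kWh × $0.32/kWh = $25.23

$25.23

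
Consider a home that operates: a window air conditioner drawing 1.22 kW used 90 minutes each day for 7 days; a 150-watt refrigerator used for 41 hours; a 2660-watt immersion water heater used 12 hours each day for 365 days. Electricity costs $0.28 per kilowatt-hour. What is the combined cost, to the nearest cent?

window air conditioner: Runtime = 90 min × 7 = 630 min = 10.5 h
window air conditioner: 1.22 kW × 10.5 h = 12.81 kWh
refrigerator: 0.15 kW × 41 h = 6.15 kWh
immersion water heater: Runtime = 12 h/day × 365 days = 4380 h
immersion water heater: 2.66 kW × 4380 h = 11650.8 kWh
Total energy = 11669.76 kWh
Cost = 11669.76 × $0.28 = $3267.53

$3267.53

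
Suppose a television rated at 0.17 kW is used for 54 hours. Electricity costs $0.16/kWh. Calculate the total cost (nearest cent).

$1.47

Energy = 0.17 kW × 54 h = 9.18 kWh
Cost = 9.18 kWh × $0.16/kWh = $1.47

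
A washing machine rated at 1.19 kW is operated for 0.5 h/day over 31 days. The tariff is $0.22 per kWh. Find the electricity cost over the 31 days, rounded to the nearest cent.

$4.06

Runtime = 0.5 h/day × 31 days = 15.5 h
Energy = 1.19 kW × 15.5 h = 18.445 kWh
Cost = 18.445 kWh × $0.22/kWh = $4.06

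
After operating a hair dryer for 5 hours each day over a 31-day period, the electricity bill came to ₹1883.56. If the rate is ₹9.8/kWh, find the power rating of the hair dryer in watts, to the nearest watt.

Energy = ₹1883.56 ÷ ₹9.8/kWh = 192.2 kWh
Runtime = 5 h/day × 31 days = 155 h
Power = 192.2 kWh ÷ 155 h = 1.24 kW = 1240 W

1240 W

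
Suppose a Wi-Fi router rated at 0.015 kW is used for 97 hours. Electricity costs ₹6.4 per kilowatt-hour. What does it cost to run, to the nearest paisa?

Energy = 0.015 kW × 97 h = 1.455 kWh
Cost = 1.455 kWh × ₹6.4/kWh = ₹9.31

₹9.31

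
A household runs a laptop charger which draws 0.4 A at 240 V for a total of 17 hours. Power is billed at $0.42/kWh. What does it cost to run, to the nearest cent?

$0.69

Power = 0.4 A × 240 V = 96 W = 0.096 kW
Energy = 0.096 kW × 17 h = 1.632 kWh
Cost = 1.632 kWh × $0.42/kWh = $0.69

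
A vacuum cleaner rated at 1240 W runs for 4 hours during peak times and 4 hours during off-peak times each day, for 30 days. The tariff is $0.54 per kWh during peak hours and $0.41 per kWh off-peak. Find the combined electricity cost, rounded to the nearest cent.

$141.36

Peak energy = 1.24 kW × 4 h × 30 = 148.8 kWh
Off-peak energy = 1.24 kW × 4 h × 30 = 148.8 kWh
Cost = 148.8 × $0.54 + 148.8 × $0.41 = $80.352 + $61.008 = $141.36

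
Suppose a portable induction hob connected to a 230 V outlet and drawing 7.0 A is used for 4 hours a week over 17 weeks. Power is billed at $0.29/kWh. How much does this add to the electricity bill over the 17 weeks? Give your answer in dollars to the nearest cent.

$31.75

Power = 7.0 A × 230 V = 1610 W = 1.61 kW
Runtime = 4 h/week × 17 weeks = 68 h
Energy = 1.61 kW × 68 h = 109.48 kWh
Cost = 109.48 kWh × $0.29/kWh = $31.75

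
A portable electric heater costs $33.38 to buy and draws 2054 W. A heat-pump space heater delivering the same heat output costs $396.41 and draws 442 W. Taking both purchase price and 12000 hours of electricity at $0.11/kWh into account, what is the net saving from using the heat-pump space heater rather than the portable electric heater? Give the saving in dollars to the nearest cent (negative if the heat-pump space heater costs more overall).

$1764.81

portable electric heater: $33.38 + (2054/1000) kW × 12000 h × $0.11 = $33.38 + $2711.28 = $2744.66
heat-pump space heater: $396.41 + (442/1000) kW × 12000 h × $0.11 = $396.41 + $583.44 = $979.85
Saving = $2744.66 − $979.85 = $1764.81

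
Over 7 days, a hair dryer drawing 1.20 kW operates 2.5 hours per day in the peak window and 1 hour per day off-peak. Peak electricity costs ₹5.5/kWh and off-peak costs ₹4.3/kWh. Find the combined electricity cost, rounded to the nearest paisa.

₹151.62

Peak energy = 1.2 kW × 2.5 h × 7 = 21 kWh
Off-peak energy = 1.2 kW × 1 h × 7 = 8.4 kWh
Cost = 21 × ₹5.5 + 8.4 × ₹4.3 = ₹115.5 + ₹36.12 = ₹151.62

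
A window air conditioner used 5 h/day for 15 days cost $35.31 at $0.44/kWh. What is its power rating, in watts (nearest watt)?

Energy = $35.31 ÷ $0.44/kWh = 80.25 kWh
Runtime = 5 h/day × 15 days = 75 h
Power = 80.25 kWh ÷ 75 h = 1.07 kW = 1070 W

1070 W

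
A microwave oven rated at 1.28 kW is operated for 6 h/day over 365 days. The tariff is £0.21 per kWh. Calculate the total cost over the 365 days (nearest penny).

£588.67

Runtime = 6 h/day × 365 days = 2190 h
Energy = 1.28 kW × 2190 h = 2803.2 kWh
Cost = 2803.2 kWh × £0.21/kWh = £588.67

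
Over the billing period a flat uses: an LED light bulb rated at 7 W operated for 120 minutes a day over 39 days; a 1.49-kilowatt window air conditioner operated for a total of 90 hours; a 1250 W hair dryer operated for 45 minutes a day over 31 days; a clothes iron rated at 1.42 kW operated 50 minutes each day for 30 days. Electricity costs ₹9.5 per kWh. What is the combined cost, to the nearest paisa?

LED light bulb: Runtime = 120 min × 39 = 4680 min = 78 h
LED light bulb: 0.007 kW × 78 h = 0.546 kWh
window air conditioner: 1.49 kW × 90 h = 134.1 kWh
hair dryer: Runtime = 45 min × 31 = 1395 min = 23.25 h
hair dryer: 1.25 kW × 23.25 h = 29.0625 kWh
clothes iron: Runtime = 50 min × 30 = 1500 min = 25 h
clothes iron: 1.42 kW × 25 h = 35.5 kWh
Total energy = 199.2085 kWh
Cost = 199.2085 × ₹9.5 = ₹1892.48

₹1892.48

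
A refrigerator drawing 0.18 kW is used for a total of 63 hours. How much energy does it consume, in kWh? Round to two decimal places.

11.34 kWh

Energy = 0.18 kW × 63 h = 11.34 kWh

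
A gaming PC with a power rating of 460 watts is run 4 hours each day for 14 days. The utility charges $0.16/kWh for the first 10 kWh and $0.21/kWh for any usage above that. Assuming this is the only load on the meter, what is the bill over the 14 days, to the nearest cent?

$4.91

Runtime = 4 h/day × 14 days = 56 h
Energy = 0.46 kW × 56 h = 25.76 kWh
Tier 1 (0–10 kWh): 10 × $0.16 = $1.6
Above 10 kWh: 15.76 × $0.21 = $3.3096
Bill = $4.91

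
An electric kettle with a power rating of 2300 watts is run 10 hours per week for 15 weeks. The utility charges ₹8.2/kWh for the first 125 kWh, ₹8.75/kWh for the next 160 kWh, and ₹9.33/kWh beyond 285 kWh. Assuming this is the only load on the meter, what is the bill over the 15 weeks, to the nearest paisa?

₹2984.80

Runtime = 10 h/week × 15 weeks = 150 h
Energy = 2.3 kW × 150 h = 345 kWh
Tier 1 (0–125 kWh): 125 × ₹8.2 = ₹1025
Tier 2 (125–285 kWh): 160 × ₹8.75 = ₹1400
Above 285 kWh: 60 × ₹9.33 = ₹559.8
Bill = ₹2984.80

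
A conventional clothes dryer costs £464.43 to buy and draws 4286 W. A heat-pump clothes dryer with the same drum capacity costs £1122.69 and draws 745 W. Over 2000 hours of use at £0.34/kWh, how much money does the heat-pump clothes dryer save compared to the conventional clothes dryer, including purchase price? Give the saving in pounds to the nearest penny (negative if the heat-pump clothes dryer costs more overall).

£1749.62

conventional clothes dryer: £464.43 + (4286/1000) kW × 2000 h × £0.34 = £464.43 + £2914.48 = £3378.91
heat-pump clothes dryer: £1122.69 + (745/1000) kW × 2000 h × £0.34 = £1122.69 + £506.6 = £1629.29
Saving = £3378.91 − £1629.29 = £1749.62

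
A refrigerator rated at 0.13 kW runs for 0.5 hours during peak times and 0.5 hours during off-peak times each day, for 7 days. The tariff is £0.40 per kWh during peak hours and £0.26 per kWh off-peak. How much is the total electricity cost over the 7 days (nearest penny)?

Peak energy = 0.13 kW × 0.5 h × 7 = 0.455 kWh
Off-peak energy = 0.13 kW × 0.5 h × 7 = 0.455 kWh
Cost = 0.455 × £0.40 + 0.455 × £0.26 = £0.182 + £0.1183 = £0.30

£0.30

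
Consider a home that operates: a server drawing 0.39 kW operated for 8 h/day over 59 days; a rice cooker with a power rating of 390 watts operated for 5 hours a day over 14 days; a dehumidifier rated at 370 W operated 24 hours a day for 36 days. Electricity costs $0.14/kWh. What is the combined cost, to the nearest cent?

$74.35

server: Runtime = 8 h/day × 59 days = 472 h
server: 0.39 kW × 472 h = 184.08 kWh
rice cooker: Runtime = 5 h/day × 14 days = 70 h
rice cooker: 0.39 kW × 70 h = 27.3 kWh
dehumidifier: Runtime = 24 h × 36 = 864 h
dehumidifier: 0.37 kW × 864 h = 319.68 kWh
Total energy = 531.06 kWh
Cost = 531.06 × $0.14 = $74.35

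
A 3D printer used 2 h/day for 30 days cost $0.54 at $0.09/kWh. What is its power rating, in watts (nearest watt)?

100 W

Energy = $0.54 ÷ $0.09/kWh = 6 kWh
Runtime = 2 h/day × 30 days = 60 h
Power = 6 kWh ÷ 60 h = 0.1 kW = 100 W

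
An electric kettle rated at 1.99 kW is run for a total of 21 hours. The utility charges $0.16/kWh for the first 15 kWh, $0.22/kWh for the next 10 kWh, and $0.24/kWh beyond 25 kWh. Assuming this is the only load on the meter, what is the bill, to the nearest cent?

Energy = 1.99 kW × 21 h = 41.79 kWh
Tier 1 (0–15 kWh): 15 × $0.16 = $2.4
Tier 2 (15–25 kWh): 10 × $0.22 = $2.2
Above 25 kWh: 16.79 × $0.24 = $4.0296
Bill = $8.63

$8.63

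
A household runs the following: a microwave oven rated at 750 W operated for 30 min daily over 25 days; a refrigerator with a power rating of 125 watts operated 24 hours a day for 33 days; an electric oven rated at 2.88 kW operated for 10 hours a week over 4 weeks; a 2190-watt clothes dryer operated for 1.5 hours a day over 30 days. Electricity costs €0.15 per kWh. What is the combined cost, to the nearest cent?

€48.32

microwave oven: Runtime = 30 min × 25 = 750 min = 12.5 h
microwave oven: 0.75 kW × 12.5 h = 9.375 kWh
refrigerator: Runtime = 24 h × 33 = 792 h
refrigerator: 0.125 kW × 792 h = 99 kWh
electric oven: Runtime = 10 h/week × 4 weeks = 40 h
electric oven: 2.88 kW × 40 h = 115.2 kWh
clothes dryer: Runtime = 1.5 h/day × 30 days = 45 h
clothes dryer: 2.19 kW × 45 h = 98.55 kWh
Total energy = 322.125 kWh
Cost = 322.125 × €0.15 = €48.32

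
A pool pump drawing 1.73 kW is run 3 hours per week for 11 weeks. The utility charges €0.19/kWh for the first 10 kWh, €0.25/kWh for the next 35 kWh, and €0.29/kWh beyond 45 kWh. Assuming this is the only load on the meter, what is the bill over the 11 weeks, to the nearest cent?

€14.16

Runtime = 3 h/week × 11 weeks = 33 h
Energy = 1.73 kW × 33 h = 57.09 kWh
Tier 1 (0–10 kWh): 10 × €0.19 = €1.9
Tier 2 (10–45 kWh): 35 × €0.25 = €8.75
Above 45 kWh: 12.09 × €0.29 = €3.5061
Bill = €14.16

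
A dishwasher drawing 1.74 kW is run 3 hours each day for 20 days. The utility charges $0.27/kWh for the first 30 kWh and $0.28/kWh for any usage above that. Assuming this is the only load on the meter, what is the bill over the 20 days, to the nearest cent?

$28.93

Runtime = 3 h/day × 20 days = 60 h
Energy = 1.74 kW × 60 h = 104.4 kWh
Tier 1 (0–30 kWh): 30 × $0.27 = $8.1
Above 30 kWh: 74.4 × $0.28 = $20.832
Bill = $28.93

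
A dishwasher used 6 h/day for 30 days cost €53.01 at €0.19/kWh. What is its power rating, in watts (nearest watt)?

1550 W

Energy = €53.01 ÷ €0.19/kWh = 279 kWh
Runtime = 6 h/day × 30 days = 180 h
Power = 279 kWh ÷ 180 h = 1.55 kW = 1550 W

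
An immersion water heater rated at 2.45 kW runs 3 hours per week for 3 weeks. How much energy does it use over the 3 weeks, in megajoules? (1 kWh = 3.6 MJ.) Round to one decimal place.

79.4 MJ

Runtime = 3 h/week × 3 weeks = 9 h
Energy = 2.45 kW × 9 h = 22.05 kWh
= 22.05 × 3.6 MJ = 79.4 MJ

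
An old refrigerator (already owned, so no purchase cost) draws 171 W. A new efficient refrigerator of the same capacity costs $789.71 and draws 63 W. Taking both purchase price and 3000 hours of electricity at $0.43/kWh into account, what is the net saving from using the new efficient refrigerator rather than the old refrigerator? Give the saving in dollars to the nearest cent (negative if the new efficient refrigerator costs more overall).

old refrigerator: $0.00 + (171/1000) kW × 3000 h × $0.43 = $0.00 + $220.59 = $220.59
new efficient refrigerator: $789.71 + (63/1000) kW × 3000 h × $0.43 = $789.71 + $81.27 = $870.98
Saving = $220.59 − $870.98 = −$650.39

-$650.39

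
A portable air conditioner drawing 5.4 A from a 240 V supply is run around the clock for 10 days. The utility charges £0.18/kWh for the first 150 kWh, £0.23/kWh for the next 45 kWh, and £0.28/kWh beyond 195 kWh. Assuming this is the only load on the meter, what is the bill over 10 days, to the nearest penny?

£69.84

Power = 5.4 A × 240 V = 1296 W = 1.296 kW
Runtime = 24 h × 10 = 240 h
Energy = 1.296 kW × 240 h = 311.04 kWh
Tier 1 (0–150 kWh): 150 × £0.18 = £27
Tier 2 (150–195 kWh): 45 × £0.23 = £10.35
Above 195 kWh: 116.04 × £0.28 = £32.4912
Bill = £69.84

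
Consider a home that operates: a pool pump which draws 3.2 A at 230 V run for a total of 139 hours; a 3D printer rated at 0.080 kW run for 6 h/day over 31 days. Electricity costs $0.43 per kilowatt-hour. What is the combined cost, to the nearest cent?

pool pump: Power = 3.2 A × 230 V = 736 W = 0.736 kW
pool pump: 0.736 kW × 139 h = 102.304 kWh
3D printer: Runtime = 6 h/day × 31 days = 186 h
3D printer: 0.08 kW × 186 h = 14.88 kWh
Total energy = 117.184 kWh
Cost = 117.184 × $0.43 = $50.39

$50.39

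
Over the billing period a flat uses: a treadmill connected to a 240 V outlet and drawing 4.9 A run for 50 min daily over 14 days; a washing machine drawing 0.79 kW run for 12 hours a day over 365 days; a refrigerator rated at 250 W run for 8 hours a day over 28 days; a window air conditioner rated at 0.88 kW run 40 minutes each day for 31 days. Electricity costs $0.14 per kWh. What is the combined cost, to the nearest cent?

treadmill: Power = 4.9 A × 240 V = 1176 W = 1.176 kW
treadmill: Runtime = 50 min × 14 = 700 min = 11.666666… h
treadmill: 1.176 kW × 11.666666… h = 13.72 kWh
washing machine: Runtime = 12 h/day × 365 days = 4380 h
washing machine: 0.79 kW × 4380 h = 3460.2 kWh
refrigerator: Runtime = 8 h/day × 28 days = 224 h
refrigerator: 0.25 kW × 224 h = 56 kWh
window air conditioner: Runtime = 40 min × 31 = 1240 min = 20.666666… h
window air conditioner: 0.88 kW × 20.666666… h = 18.186666… kWh
Total energy = 3548.106666… kWh
Cost = 3548.106666… × $0.14 = $496.73

$496.73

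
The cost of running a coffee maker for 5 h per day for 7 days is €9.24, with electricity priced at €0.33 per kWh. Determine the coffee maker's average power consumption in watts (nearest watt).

800 W

Energy = €9.24 ÷ €0.33/kWh = 28 kWh
Runtime = 5 h/day × 7 days = 35 h
Power = 28 kWh ÷ 35 h = 0.8 kW = 800 W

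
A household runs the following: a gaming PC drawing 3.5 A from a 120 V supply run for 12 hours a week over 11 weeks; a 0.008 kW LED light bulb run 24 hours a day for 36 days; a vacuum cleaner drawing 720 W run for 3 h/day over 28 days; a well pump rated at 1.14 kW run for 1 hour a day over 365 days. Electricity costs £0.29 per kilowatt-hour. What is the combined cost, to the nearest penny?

£156.29

gaming PC: Power = 3.5 A × 120 V = 420 W = 0.42 kW
gaming PC: Runtime = 12 h/week × 11 weeks = 132 h
gaming PC: 0.42 kW × 132 h = 55.44 kWh
LED light bulb: Runtime = 24 h × 36 = 864 h
LED light bulb: 0.008 kW × 864 h = 6.912 kWh
vacuum cleaner: Runtime = 3 h/day × 28 days = 84 h
vacuum cleaner: 0.72 kW × 84 h = 60.48 kWh
well pump: Runtime = 1 h/day × 365 days = 365 h
well pump: 1.14 kW × 365 h = 416.1 kWh
Total energy = 538.932 kWh
Cost = 538.932 × £0.29 = £156.29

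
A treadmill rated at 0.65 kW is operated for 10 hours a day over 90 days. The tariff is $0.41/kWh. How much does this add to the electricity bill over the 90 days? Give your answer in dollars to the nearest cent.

$239.85

Runtime = 10 h/day × 90 days = 900 h
Energy = 0.65 kW × 900 h = 585 kWh
Cost = 585 kWh × $0.41/kWh = $239.85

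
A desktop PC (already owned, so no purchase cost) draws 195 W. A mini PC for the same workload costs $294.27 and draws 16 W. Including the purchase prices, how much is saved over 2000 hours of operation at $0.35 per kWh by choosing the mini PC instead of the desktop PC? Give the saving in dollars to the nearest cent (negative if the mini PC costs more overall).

-$168.97

desktop PC: $0.00 + (195/1000) kW × 2000 h × $0.35 = $0.00 + $136.5 = $136.5
mini PC: $294.27 + (16/1000) kW × 2000 h × $0.35 = $294.27 + $11.2 = $305.47
Saving = $136.5 − $305.47 = −$168.97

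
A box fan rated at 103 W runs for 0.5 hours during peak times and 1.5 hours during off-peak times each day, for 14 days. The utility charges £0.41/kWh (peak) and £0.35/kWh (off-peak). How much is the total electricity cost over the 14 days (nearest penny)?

£1.05

Peak energy = 0.103 kW × 0.5 h × 14 = 0.721 kWh
Off-peak energy = 0.103 kW × 1.5 h × 14 = 2.163 kWh
Cost = 0.721 × £0.41 + 2.163 × £0.35 = £0.29561 + £0.75705 = £1.05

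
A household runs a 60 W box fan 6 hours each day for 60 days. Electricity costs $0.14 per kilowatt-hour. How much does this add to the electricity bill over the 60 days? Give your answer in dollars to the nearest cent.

$3.02

Runtime = 6 h/day × 60 days = 360 h
Energy = 0.06 kW × 360 h = 21.6 kWh
Cost = 21.6 kWh × $0.14/kWh = $3.02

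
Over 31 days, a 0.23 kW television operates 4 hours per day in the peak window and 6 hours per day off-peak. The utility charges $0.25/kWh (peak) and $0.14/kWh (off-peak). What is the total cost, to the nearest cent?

$13.12

Peak energy = 0.23 kW × 4 h × 31 = 28.52 kWh
Off-peak energy = 0.23 kW × 6 h × 31 = 42.78 kWh
Cost = 28.52 × $0.25 + 42.78 × $0.14 = $7.13 + $5.9892 = $13.12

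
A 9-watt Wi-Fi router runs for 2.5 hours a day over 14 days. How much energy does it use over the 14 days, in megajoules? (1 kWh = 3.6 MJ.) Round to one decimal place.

Runtime = 2.5 h/day × 14 days = 35 h
Energy = 0.009 kW × 35 h = 0.315 kWh
= 0.315 × 3.6 MJ = 1.1 MJ

1.1 MJ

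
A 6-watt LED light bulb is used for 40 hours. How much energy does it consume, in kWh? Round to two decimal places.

Energy = 0.006 kW × 40 h = 0.24 kWh

0.24 kWh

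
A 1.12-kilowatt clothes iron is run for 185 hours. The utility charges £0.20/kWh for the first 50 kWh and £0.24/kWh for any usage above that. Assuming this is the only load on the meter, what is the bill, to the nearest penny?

£47.73

Energy = 1.12 kW × 185 h = 207.2 kWh
Tier 1 (0–50 kWh): 50 × £0.20 = £10
Above 50 kWh: 157.2 × £0.24 = £37.728
Bill = £47.73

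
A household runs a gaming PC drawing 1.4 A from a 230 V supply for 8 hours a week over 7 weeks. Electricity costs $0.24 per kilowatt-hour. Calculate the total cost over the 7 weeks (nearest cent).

Power = 1.4 A × 230 V = 322 W = 0.322 kW
Runtime = 8 h/week × 7 weeks = 56 h
Energy = 0.322 kW × 56 h = 18.032 kWh
Cost = 18.032 kWh × $0.24/kWh = $4.33

$4.33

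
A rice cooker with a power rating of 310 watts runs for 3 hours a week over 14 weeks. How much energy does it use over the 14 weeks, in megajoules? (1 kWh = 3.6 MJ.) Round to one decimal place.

Runtime = 3 h/week × 14 weeks = 42 h
Energy = 0.31 kW × 42 h = 13.02 kWh
= 13.02 × 3.6 MJ = 46.9 MJ

46.9 MJ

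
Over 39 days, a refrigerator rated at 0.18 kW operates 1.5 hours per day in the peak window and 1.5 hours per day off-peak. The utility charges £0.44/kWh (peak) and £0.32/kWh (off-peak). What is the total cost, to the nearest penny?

£8.00

Peak energy = 0.18 kW × 1.5 h × 39 = 10.53 kWh
Off-peak energy = 0.18 kW × 1.5 h × 39 = 10.53 kWh
Cost = 10.53 × £0.44 + 10.53 × £0.32 = £4.6332 + £3.3696 = £8.00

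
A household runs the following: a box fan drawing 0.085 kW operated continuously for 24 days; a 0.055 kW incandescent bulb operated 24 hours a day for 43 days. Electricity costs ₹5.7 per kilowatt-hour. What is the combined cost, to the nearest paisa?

box fan: Runtime = 24 h × 24 = 576 h
box fan: 0.085 kW × 576 h = 48.96 kWh
incandescent bulb: Runtime = 24 h × 43 = 1032 h
incandescent bulb: 0.055 kW × 1032 h = 56.76 kWh
Total energy = 105.72 kWh
Cost = 105.72 × ₹5.7 = ₹602.60

₹602.60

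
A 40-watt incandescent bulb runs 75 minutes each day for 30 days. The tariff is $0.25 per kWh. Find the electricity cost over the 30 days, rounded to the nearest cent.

Runtime = 75 min × 30 = 2250 min = 37.5 h
Energy = 0.04 kW × 37.5 h = 1.5 kWh
Cost = 1.5 kWh × $0.25/kWh = $0.38

$0.38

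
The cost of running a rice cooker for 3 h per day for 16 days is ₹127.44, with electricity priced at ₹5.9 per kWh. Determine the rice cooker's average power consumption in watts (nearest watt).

450 W

Energy = ₹127.44 ÷ ₹5.9/kWh = 21.6 kWh
Runtime = 3 h/day × 16 days = 48 h
Power = 21.6 kWh ÷ 48 h = 0.45 kW = 450 W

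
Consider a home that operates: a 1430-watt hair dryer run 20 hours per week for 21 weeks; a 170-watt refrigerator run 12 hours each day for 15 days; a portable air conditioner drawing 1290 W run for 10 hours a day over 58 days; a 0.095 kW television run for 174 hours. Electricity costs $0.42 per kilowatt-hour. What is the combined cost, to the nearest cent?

$586.29

hair dryer: Runtime = 20 h/week × 21 weeks = 420 h
hair dryer: 1.43 kW × 420 h = 600.6 kWh
refrigerator: Runtime = 12 h/day × 15 days = 180 h
refrigerator: 0.17 kW × 180 h = 30.6 kWh
portable air conditioner: Runtime = 10 h/day × 58 days = 580 h
portable air conditioner: 1.29 kW × 580 h = 748.2 kWh
television: 0.095 kW × 174 h = 16.53 kWh
Total energy = 1395.93 kWh
Cost = 1395.93 × $0.42 = $586.29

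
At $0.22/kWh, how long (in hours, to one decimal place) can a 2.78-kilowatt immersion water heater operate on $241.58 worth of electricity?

395.0 h

Energy available = $241.58 ÷ $0.22/kWh = 1098.0909 kWh
Hours = 1098.0909 kWh ÷ 2.78 kW = 395.0 h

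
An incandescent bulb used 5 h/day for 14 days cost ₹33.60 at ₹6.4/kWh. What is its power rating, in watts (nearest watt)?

Energy = ₹33.60 ÷ ₹6.4/kWh = 5.25 kWh
Runtime = 5 h/day × 14 days = 70 h
Power = 5.25 kWh ÷ 70 h = 0.075 kW = 75 W

75 W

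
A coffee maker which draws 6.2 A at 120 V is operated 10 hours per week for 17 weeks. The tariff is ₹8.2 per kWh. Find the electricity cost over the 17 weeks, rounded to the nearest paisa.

₹1037.14

Power = 6.2 A × 120 V = 744 W = 0.744 kW
Runtime = 10 h/week × 17 weeks = 170 h
Energy = 0.744 kW × 170 h = 126.48 kWh
Cost = 126.48 kWh × ₹8.2/kWh = ₹1037.14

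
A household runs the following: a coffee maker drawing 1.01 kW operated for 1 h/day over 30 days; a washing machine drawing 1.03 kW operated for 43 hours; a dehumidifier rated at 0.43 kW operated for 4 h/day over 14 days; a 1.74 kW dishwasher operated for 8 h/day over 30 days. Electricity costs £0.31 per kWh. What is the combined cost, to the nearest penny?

coffee maker: Runtime = 1 h/day × 30 days = 30 h
coffee maker: 1.01 kW × 30 h = 30.3 kWh
washing machine: 1.03 kW × 43 h = 44.29 kWh
dehumidifier: Runtime = 4 h/day × 14 days = 56 h
dehumidifier: 0.43 kW × 56 h = 24.08 kWh
dishwasher: Runtime = 8 h/day × 30 days = 240 h
dishwasher: 1.74 kW × 240 h = 417.6 kWh
Total energy = 516.27 kWh
Cost = 516.27 × £0.31 = £160.04

£160.04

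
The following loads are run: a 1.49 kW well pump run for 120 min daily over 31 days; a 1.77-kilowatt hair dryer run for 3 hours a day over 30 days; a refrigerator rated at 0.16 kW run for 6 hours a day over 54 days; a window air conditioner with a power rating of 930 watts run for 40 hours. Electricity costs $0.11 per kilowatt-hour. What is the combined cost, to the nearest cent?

well pump: Runtime = 120 min × 31 = 3720 min = 62 h
well pump: 1.49 kW × 62 h = 92.38 kWh
hair dryer: Runtime = 3 h/day × 30 days = 90 h
hair dryer: 1.77 kW × 90 h = 159.3 kWh
refrigerator: Runtime = 6 h/day × 54 days = 324 h
refrigerator: 0.16 kW × 324 h = 51.84 kWh
window air conditioner: 0.93 kW × 40 h = 37.2 kWh
Total energy = 340.72 kWh
Cost = 340.72 × $0.11 = $37.48

$37.48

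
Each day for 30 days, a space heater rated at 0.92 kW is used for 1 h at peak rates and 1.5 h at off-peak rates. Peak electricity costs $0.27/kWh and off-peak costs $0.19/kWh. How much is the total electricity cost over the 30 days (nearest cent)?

$15.32

Peak energy = 0.92 kW × 1 h × 30 = 27.6 kWh
Off-peak energy = 0.92 kW × 1.5 h × 30 = 41.4 kWh
Cost = 27.6 × $0.27 + 41.4 × $0.19 = $7.452 + $7.866 = $15.32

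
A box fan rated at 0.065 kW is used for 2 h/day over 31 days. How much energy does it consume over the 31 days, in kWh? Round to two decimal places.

4.03 kWh

Runtime = 2 h/day × 31 days = 62 h
Energy = 0.065 kW × 62 h = 4.03 kWh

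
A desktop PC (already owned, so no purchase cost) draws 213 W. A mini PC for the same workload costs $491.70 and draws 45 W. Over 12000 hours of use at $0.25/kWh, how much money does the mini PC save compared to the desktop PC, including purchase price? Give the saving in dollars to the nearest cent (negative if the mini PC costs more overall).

$12.30

desktop PC: $0.00 + (213/1000) kW × 12000 h × $0.25 = $0.00 + $639 = $639
mini PC: $491.70 + (45/1000) kW × 12000 h × $0.25 = $491.70 + $135 = $626.7
Saving = $639 − $626.7 = $12.3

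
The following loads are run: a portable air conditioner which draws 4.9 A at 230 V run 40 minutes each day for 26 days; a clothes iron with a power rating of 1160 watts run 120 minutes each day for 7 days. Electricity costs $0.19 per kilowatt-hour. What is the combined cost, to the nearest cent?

$6.80

portable air conditioner: Power = 4.9 A × 230 V = 1127 W = 1.127 kW
portable air conditioner: Runtime = 40 min × 26 = 1040 min = 17.333333… h
portable air conditioner: 1.127 kW × 17.333333… h = 19.534666… kWh
clothes iron: Runtime = 120 min × 7 = 840 min = 14 h
clothes iron: 1.16 kW × 14 h = 16.24 kWh
Total energy = 35.774666… kWh
Cost = 35.774666… × $0.19 = $6.80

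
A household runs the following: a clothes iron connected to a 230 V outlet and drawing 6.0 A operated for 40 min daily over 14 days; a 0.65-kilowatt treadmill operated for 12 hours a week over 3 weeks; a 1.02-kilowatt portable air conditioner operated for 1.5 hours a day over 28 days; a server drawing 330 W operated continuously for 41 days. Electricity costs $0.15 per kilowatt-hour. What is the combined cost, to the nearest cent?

$60.58

clothes iron: Power = 6.0 A × 230 V = 1380 W = 1.38 kW
clothes iron: Runtime = 40 min × 14 = 560 min = 9.333333… h
clothes iron: 1.38 kW × 9.333333… h = 12.88 kWh
treadmill: Runtime = 12 h/week × 3 weeks = 36 h
treadmill: 0.65 kW × 36 h = 23.4 kWh
portable air conditioner: Runtime = 1.5 h/day × 28 days = 42 h
portable air conditioner: 1.02 kW × 42 h = 42.84 kWh
server: Runtime = 24 h × 41 = 984 h
server: 0.33 kW × 984 h = 324.72 kWh
Total energy = 403.84 kWh
Cost = 403.84 × $0.15 = $60.58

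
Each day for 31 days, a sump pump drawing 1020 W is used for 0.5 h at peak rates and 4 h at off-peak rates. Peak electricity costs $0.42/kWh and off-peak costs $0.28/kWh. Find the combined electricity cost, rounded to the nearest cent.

Peak energy = 1.02 kW × 0.5 h × 31 = 15.81 kWh
Off-peak energy = 1.02 kW × 4 h × 31 = 126.48 kWh
Cost = 15.81 × $0.42 + 126.48 × $0.28 = $6.6402 + $35.4144 = $42.05

$42.05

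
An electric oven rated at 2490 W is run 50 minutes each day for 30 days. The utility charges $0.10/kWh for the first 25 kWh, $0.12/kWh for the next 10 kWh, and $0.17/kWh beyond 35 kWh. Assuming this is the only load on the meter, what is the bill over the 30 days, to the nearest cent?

$8.33

Runtime = 50 min × 30 = 1500 min = 25 h
Energy = 2.49 kW × 25 h = 62.25 kWh
Tier 1 (0–25 kWh): 25 × $0.10 = $2.5
Tier 2 (25–35 kWh): 10 × $0.12 = $1.2
Above 35 kWh: 27.25 × $0.17 = $4.6325
Bill = $8.33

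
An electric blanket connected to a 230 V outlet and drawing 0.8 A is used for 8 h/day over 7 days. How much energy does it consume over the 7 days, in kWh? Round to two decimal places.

Power = 0.8 A × 230 V = 184 W = 0.184 kW
Runtime = 8 h/day × 7 days = 56 h
Energy = 0.184 kW × 56 h = 10.304 kWh ≈ 10.30 kWh

10.30 kWh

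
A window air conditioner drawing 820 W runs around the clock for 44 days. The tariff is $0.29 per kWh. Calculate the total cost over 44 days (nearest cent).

$251.12

Runtime = 24 h × 44 = 1056 h
Energy = 0.82 kW × 1056 h = 865.92 kWh
Cost = 865.92 kWh × $0.29/kWh = $251.12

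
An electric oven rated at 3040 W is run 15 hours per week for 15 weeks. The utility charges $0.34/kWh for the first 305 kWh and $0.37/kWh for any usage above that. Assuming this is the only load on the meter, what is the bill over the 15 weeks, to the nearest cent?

Runtime = 15 h/week × 15 weeks = 225 h
Energy = 3.04 kW × 225 h = 684 kWh
Tier 1 (0–305 kWh): 305 × $0.34 = $103.7
Above 305 kWh: 379 × $0.37 = $140.23
Bill = $243.93

$243.93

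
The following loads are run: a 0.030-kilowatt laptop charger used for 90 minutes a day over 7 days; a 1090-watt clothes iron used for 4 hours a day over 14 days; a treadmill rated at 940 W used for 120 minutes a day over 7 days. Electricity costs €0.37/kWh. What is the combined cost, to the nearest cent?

laptop charger: Runtime = 90 min × 7 = 630 min = 10.5 h
laptop charger: 0.03 kW × 10.5 h = 0.315 kWh
clothes iron: Runtime = 4 h/day × 14 days = 56 h
clothes iron: 1.09 kW × 56 h = 61.04 kWh
treadmill: Runtime = 120 min × 7 = 840 min = 14 h
treadmill: 0.94 kW × 14 h = 13.16 kWh
Total energy = 74.515 kWh
Cost = 74.515 × €0.37 = €27.57

€27.57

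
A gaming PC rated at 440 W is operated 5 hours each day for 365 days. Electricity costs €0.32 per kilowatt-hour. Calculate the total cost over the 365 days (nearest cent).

€256.96

Runtime = 5 h/day × 365 days = 1825 h
Energy = 0.44 kW × 1825 h = 803 kWh
Cost = 803 kWh × €0.32/kWh = €256.96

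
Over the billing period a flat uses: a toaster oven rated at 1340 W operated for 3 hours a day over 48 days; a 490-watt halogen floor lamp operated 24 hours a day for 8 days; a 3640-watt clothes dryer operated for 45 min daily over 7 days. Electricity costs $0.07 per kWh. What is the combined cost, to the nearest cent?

toaster oven: Runtime = 3 h/day × 48 days = 144 h
toaster oven: 1.34 kW × 144 h = 192.96 kWh
halogen floor lamp: Runtime = 24 h × 8 = 192 h
halogen floor lamp: 0.49 kW × 192 h = 94.08 kWh
clothes dryer: Runtime = 45 min × 7 = 315 min = 5.25 h
clothes dryer: 3.64 kW × 5.25 h = 19.11 kWh
Total energy = 306.15 kWh
Cost = 306.15 × $0.07 = $21.43

$21.43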